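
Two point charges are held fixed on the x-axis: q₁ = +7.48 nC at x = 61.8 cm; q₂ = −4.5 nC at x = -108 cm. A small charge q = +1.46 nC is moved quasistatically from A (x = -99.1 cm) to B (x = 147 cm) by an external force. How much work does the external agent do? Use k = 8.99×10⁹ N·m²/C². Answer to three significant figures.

6.95×10⁻⁷ J

For quasistatic motion the external work equals the change in potential energy: W_ext = qΔV = q(V_B − V_A).
At A: distances to the source charges are 1.61 m, 0.0890 m; V_A = Σ kqᵢ/rᵢ = -413 V.
At B: distances to the source charges are 0.852 m, 2.55 m; V_B = Σ kqᵢ/rᵢ = 63.1 V.
ΔV = V_B − V_A = 476 V.
W_ext = qΔV = (1.46×10⁻⁹ C)(476 V) = 6.95×10⁻⁷ J.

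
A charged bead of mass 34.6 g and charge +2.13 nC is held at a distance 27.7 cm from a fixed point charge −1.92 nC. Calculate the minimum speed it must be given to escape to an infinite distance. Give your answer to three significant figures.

To just escape, total mechanical energy must reach zero at infinity: ½mv²_min + U = 0, so ½mv²_min = −U = |kQq|/r.
|U| = |kQq|/r = (8.99×10⁹ N·m²/C²)(1.92×10⁻⁹)(2.13×10⁻⁹)/(0.277) = 1.33×10⁻⁷ J.
v_min = √(2|U|/m) = √(2·1.33×10⁻⁷/0.0346) = 2.77×10⁻³ m/s.

2.77×10⁻³ m/s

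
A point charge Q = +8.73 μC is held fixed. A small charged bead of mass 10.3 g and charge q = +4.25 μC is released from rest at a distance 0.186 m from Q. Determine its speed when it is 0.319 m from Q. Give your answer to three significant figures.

Only the electrostatic force acts, so mechanical energy is conserved: ½mv² = U₁ − U₂ = kQq(1/r₁ − 1/r₂).
U₁ − U₂ = (8.99×10⁹ N·m²/C²)(8.73×10⁻⁶ C)(4.25×10⁻⁶ C)(1/0.186 − 1/0.319) = 0.748 J.
v = √(2·0.748/0.0103) = 12.0 m/s.

12.0 m/s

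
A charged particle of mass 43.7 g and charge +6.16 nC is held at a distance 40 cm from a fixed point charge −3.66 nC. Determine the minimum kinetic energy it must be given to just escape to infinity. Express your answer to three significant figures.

5.07×10⁻⁷ J

To just escape, total mechanical energy must reach zero at infinity: ½mv²_min + U = 0, so ½mv²_min = −U = |kQq|/r.
|U| = |kQq|/r = (8.99×10⁹ N·m²/C²)(3.66×10⁻⁹)(6.16×10⁻⁹)/(0.400) = 5.07×10⁻⁷ J.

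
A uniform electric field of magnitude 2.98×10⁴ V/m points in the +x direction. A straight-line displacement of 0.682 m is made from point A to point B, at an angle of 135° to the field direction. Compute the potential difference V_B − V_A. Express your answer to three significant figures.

1.44×10⁴ V

Only the component of displacement along E changes the potential: ΔV = −E·d·cosθ.
ΔV = −(2.98×10⁴ V/m)(0.682 m)cos135° = 1.44×10⁴ V.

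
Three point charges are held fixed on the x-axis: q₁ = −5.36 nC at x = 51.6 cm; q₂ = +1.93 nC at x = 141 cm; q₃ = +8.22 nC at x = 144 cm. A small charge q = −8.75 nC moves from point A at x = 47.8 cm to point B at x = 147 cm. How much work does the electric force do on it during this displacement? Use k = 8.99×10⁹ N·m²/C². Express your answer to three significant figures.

The work done by the electric force is W_field = −ΔU = −q(V_B − V_A) = q(V_A − V_B).
At A: distances to the source charges are 0.0380 m, 0.932 m, 0.962 m; V_A = Σ kqᵢ/rᵢ = -1170 V.
At B: distances to the source charges are 0.954 m, 0.0600 m, 0.0300 m; V_B = Σ kqᵢ/rᵢ = 2700 V.
ΔV = V_B − V_A = 3870 V.
W_field = −qΔV = −(-8.75×10⁻⁹ C)(3870 V) = 3.39×10⁻⁵ J.

3.39×10⁻⁵ J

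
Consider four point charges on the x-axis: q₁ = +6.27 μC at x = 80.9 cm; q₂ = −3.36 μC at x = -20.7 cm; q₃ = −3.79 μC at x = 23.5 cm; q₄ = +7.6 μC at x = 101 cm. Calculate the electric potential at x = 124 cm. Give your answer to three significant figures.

3.73×10⁵ V

The total potential is the scalar sum of each charge's contribution, V = Σ kqᵢ/rᵢ.
Distances from the field point to each charge: r₁ = 0.431 m, r₂ = 1.45 m, r₃ = 1.00 m, r₄ = 0.230 m.
V = k[(6.27×10⁻⁶)/(0.431) + (-3.36×10⁻⁶)/(1.45) + (-3.79×10⁻⁶)/(1.00) + (7.60×10⁻⁶)/(0.230)] = 3.73×10⁵ V.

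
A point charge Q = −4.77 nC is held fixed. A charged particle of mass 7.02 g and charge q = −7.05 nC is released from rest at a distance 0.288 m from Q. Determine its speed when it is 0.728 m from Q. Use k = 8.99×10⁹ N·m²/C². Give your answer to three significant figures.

Only the electrostatic force acts, so mechanical energy is conserved: ½mv² = U₁ − U₂ = kQq(1/r₁ − 1/r₂).
U₁ − U₂ = (8.99×10⁹ N·m²/C²)(-4.77×10⁻⁹ C)(-7.05×10⁻⁹ C)(1/0.288 − 1/0.728) = 6.34×10⁻⁷ J.
v = √(2·6.34×10⁻⁷/7.02×10⁻³) = 0.0134 m/s.

0.0134 m/s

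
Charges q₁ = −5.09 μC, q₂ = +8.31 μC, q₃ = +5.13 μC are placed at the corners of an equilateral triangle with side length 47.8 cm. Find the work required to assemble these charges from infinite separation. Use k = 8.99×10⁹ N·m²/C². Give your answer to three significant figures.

The assembly work is the sum of pairwise potential energies, U = Σ_{i<j} kqᵢqⱼ/rᵢⱼ.
All three pair separations equal the side length, 0.478 m.
U = (-0.796) + (-0.491) + (0.802) = -0.485 J.

-0.485 J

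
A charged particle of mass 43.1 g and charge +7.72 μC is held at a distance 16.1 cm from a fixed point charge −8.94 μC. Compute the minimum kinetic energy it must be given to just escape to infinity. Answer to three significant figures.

To just escape, total mechanical energy must reach zero at infinity: ½mv²_min + U = 0, so ½mv²_min = −U = |kQq|/r.
|U| = |kQq|/r = (8.99×10⁹ N·m²/C²)(8.94×10⁻⁶)(7.72×10⁻⁶)/(0.161) = 3.85 J.

3.85 J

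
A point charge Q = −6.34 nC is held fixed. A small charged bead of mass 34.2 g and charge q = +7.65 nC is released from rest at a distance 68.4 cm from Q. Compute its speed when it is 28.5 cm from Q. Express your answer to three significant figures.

7.22×10⁻³ m/s

Only the electrostatic force acts, so mechanical energy is conserved: ½mv² = U₁ − U₂ = kQq(1/r₁ − 1/r₂).
U₁ − U₂ = (8.99×10⁹ N·m²/C²)(-6.34×10⁻⁹ C)(7.65×10⁻⁹ C)(1/0.684 − 1/0.285) = 8.92×10⁻⁷ J.
v = √(2·8.92×10⁻⁷/0.0342) = 7.22×10⁻³ m/s.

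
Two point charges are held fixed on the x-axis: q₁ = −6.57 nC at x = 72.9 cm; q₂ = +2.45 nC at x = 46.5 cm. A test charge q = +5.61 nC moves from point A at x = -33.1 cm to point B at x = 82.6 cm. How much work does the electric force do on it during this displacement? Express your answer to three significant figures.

2.92×10⁻⁶ J

The work done by the electric force is W_field = −ΔU = −q(V_B − V_A) = q(V_A − V_B).
At A: distances to the source charges are 1.06 m, 0.796 m; V_A = Σ kqᵢ/rᵢ = -28.1 V.
At B: distances to the source charges are 0.0970 m, 0.361 m; V_B = Σ kqᵢ/rᵢ = -548 V.
ΔV = V_B − V_A = -520 V.
W_field = −qΔV = −(5.61×10⁻⁹ C)(-520 V) = 2.92×10⁻⁶ J.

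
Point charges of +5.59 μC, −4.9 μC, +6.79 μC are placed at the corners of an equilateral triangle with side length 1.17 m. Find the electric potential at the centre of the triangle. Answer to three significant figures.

The total potential is the scalar sum of each charge's contribution, V = Σ kqᵢ/rᵢ.
The distance from each vertex to the centroid is a/√3 = 0.675 m.
V = k[(5.59×10⁻⁶)/(0.675) + (-4.90×10⁻⁶)/(0.675) + (6.79×10⁻⁶)/(0.675)] = 9.95×10⁴ V.

9.95×10⁴ V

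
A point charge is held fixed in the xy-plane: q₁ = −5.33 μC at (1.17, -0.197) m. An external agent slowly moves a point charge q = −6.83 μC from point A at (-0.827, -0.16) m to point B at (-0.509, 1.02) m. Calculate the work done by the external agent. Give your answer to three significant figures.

-6.03×10⁻³ J

For quasistatic motion the external work equals the change in potential energy: W_ext = qΔV = q(V_B − V_A).
At A: distance to the source charge is 2.00 m; V_A = kq₁/r = -2.40×10⁴ V.
At B: distance to the source charge is 2.07 m; V_B = kq₁/r = -2.31×10⁴ V.
ΔV = V_B − V_A = 883 V.
W_ext = qΔV = (-6.83×10⁻⁶ C)(883 V) = -6.03×10⁻³ J.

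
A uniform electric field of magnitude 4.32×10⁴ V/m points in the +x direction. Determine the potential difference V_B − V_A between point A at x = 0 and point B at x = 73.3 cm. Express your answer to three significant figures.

-3.17×10⁴ V

In a uniform field, potential decreases in the direction of E: V_B − V_A = −E·Δx.
V_B − V_A = −(4.32×10⁴ V/m)(0.733 m) = -3.17×10⁴ V.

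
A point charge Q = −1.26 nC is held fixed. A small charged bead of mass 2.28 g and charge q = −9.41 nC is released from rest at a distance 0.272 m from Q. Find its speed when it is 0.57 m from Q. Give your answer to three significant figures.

0.0134 m/s

Only the electrostatic force acts, so mechanical energy is conserved: ½mv² = U₁ − U₂ = kQq(1/r₁ − 1/r₂).
U₁ − U₂ = (8.99×10⁹ N·m²/C²)(-1.26×10⁻⁹ C)(-9.41×10⁻⁹ C)(1/0.272 − 1/0.570) = 2.05×10⁻⁷ J.
v = √(2·2.05×10⁻⁷/2.28×10⁻³) = 0.0134 m/s.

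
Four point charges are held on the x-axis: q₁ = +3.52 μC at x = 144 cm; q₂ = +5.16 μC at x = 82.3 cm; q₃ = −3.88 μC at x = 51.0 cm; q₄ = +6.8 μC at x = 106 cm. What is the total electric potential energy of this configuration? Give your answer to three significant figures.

1.02 J

The work to assemble the configuration equals its total potential energy, U = Σ kqᵢqⱼ/rᵢⱼ over all pairs.
Pair separations: r₁₂ = 0.617 m, r₁₃ = 0.930 m, r₁₄ = 0.380 m, r₂₃ = 0.313 m, r₂₄ = 0.237 m, r₃₄ = 0.550 m.
Summing all 6 pair terms gives U = 1.02 J.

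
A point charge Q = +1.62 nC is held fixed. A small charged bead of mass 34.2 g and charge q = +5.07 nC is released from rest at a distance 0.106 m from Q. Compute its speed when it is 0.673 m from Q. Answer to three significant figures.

5.86×10⁻³ m/s

Only the electrostatic force acts, so mechanical energy is conserved: ½mv² = U₁ − U₂ = kQq(1/r₁ − 1/r₂).
U₁ − U₂ = (8.99×10⁹ N·m²/C²)(1.62×10⁻⁹ C)(5.07×10⁻⁹ C)(1/0.106 − 1/0.673) = 5.87×10⁻⁷ J.
v = √(2·5.87×10⁻⁷/0.0342) = 5.86×10⁻³ m/s.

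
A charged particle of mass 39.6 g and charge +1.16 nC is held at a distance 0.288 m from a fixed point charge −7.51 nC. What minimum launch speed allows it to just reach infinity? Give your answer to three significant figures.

3.71×10⁻³ m/s

To just escape, total mechanical energy must reach zero at infinity: ½mv²_min + U = 0, so ½mv²_min = −U = |kQq|/r.
|U| = |kQq|/r = (8.99×10⁹ N·m²/C²)(7.51×10⁻⁹)(1.16×10⁻⁹)/(0.288) = 2.72×10⁻⁷ J.
v_min = √(2|U|/m) = √(2·2.72×10⁻⁷/0.0396) = 3.71×10⁻³ m/s.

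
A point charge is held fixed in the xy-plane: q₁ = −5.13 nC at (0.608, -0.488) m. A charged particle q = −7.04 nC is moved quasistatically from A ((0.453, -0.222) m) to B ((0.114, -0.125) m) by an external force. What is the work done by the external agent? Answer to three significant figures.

-5.25×10⁻⁷ J

For quasistatic motion the external work equals the change in potential energy: W_ext = qΔV = q(V_B − V_A).
At A: distance to the source charge is 0.308 m; V_A = kq₁/r = -150 V.
At B: distance to the source charge is 0.613 m; V_B = kq₁/r = -75.2 V.
ΔV = V_B − V_A = 74.6 V.
W_ext = qΔV = (-7.04×10⁻⁹ C)(74.6 V) = -5.25×10⁻⁷ J.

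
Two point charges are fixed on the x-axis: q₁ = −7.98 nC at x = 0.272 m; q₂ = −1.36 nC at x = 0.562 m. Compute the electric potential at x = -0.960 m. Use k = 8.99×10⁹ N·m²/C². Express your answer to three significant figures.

The total potential is the scalar sum of each charge's contribution, V = Σ kqᵢ/rᵢ.
Distances from the field point to each charge: r₁ = 1.23 m, r₂ = 1.52 m.
V = k[(-7.98×10⁻⁹)/(1.23) + (-1.36×10⁻⁹)/(1.52)] = -66.3 V.

-66.3 V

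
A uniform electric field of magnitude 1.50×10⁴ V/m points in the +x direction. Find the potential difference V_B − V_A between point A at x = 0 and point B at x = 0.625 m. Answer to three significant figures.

-9380 V

In a uniform field, potential decreases in the direction of E: V_B − V_A = −E·Δx.
V_B − V_A = −(1.50×10⁴ V/m)(0.625 m) = -9380 V.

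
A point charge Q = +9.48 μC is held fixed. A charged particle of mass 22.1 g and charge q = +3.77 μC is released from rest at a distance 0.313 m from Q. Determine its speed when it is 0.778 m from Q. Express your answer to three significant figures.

7.45 m/s

Only the electrostatic force acts, so mechanical energy is conserved: ½mv² = U₁ − U₂ = kQq(1/r₁ − 1/r₂).
U₁ − U₂ = (8.99×10⁹ N·m²/C²)(9.48×10⁻⁶ C)(3.77×10⁻⁶ C)(1/0.313 − 1/0.778) = 0.614 J.
v = √(2·0.614/0.0221) = 7.45 m/s.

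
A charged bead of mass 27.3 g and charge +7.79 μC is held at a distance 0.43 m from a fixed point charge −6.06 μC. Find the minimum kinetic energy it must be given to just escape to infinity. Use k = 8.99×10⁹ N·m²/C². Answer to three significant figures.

0.987 J

To just escape, total mechanical energy must reach zero at infinity: ½mv²_min + U = 0, so ½mv²_min = −U = |kQq|/r.
|U| = |kQq|/r = (8.99×10⁹ N·m²/C²)(6.06×10⁻⁶)(7.79×10⁻⁶)/(0.430) = 0.987 J.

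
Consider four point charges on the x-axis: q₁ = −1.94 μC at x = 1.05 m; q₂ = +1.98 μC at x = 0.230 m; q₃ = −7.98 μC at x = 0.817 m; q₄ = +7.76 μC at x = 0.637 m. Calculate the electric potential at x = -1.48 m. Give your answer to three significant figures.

The total potential is the scalar sum of each charge's contribution, V = Σ kqᵢ/rᵢ.
Distances from the field point to each charge: r₁ = 2.53 m, r₂ = 1.71 m, r₃ = 2.30 m, r₄ = 2.12 m.
V = k[(-1.94×10⁻⁶)/(2.53) + (1.98×10⁻⁶)/(1.71) + (-7.98×10⁻⁶)/(2.30) + (7.76×10⁻⁶)/(2.12)] = 5240 V.

5240 V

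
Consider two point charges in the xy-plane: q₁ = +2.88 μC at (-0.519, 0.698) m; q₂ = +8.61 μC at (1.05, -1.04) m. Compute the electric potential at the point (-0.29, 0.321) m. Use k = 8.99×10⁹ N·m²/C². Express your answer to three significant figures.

Electric potential is a scalar, so the contributions from each charge add algebraically: V = Σ kqᵢ/rᵢ.
Distances from the field point to each charge: r₁ = 0.441 m, r₂ = 1.91 m.
V = k[(2.88×10⁻⁶)/(0.441) + (8.61×10⁻⁶)/(1.91)] = 9.92×10⁴ V.

9.92×10⁴ V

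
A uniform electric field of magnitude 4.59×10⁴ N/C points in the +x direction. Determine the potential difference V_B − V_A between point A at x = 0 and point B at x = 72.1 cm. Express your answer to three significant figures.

In a uniform field, potential decreases in the direction of E: V_B − V_A = −E·Δx.
V_B − V_A = −(4.59×10⁴ V/m)(0.721 m) = -3.31×10⁴ V.

-3.31×10⁴ V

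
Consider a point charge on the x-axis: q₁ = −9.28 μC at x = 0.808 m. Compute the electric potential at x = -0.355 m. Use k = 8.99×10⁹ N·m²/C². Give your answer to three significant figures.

-7.17×10⁴ V

The total potential is the scalar sum of each charge's contribution, V = Σ kqᵢ/rᵢ.
V = k[(-9.28×10⁻⁶)/(1.16)] = -7.17×10⁴ V.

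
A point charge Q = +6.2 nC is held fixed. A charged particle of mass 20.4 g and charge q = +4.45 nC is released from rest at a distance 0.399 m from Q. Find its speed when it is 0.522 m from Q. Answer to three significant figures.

3.79×10⁻³ m/s

Only the electrostatic force acts, so mechanical energy is conserved: ½mv² = U₁ − U₂ = kQq(1/r₁ − 1/r₂).
U₁ − U₂ = (8.99×10⁹ N·m²/C²)(6.20×10⁻⁹ C)(4.45×10⁻⁹ C)(1/0.399 − 1/0.522) = 1.46×10⁻⁷ J.
v = √(2·1.46×10⁻⁷/0.0204) = 3.79×10⁻³ m/s.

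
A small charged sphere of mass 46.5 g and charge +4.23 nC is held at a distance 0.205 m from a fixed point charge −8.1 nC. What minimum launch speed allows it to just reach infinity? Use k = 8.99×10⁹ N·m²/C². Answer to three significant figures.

To just escape, total mechanical energy must reach zero at infinity: ½mv²_min + U = 0, so ½mv²_min = −U = |kQq|/r.
|U| = |kQq|/r = (8.99×10⁹ N·m²/C²)(8.10×10⁻⁹)(4.23×10⁻⁹)/(0.205) = 1.50×10⁻⁶ J.
v_min = √(2|U|/m) = √(2·1.50×10⁻⁶/0.0465) = 8.04×10⁻³ m/s.

8.04×10⁻³ m/s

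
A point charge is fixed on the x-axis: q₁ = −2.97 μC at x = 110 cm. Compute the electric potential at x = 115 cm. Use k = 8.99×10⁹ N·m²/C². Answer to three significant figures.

The total potential is the scalar sum of each charge's contribution, V = Σ kqᵢ/rᵢ.
V = k[(-2.97×10⁻⁶)/(0.0500)] = -5.34×10⁵ V.

-5.34×10⁵ V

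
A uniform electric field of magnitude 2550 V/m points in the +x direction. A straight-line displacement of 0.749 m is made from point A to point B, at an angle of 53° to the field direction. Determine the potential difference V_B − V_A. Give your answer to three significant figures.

-1150 V

Only the component of displacement along E changes the potential: ΔV = −E·d·cosθ.
ΔV = −(2550 V/m)(0.749 m)cos53° = -1150 V.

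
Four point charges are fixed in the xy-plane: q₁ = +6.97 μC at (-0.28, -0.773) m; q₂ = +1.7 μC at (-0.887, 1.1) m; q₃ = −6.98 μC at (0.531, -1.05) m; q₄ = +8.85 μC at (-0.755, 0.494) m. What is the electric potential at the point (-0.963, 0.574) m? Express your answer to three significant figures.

3.99×10⁵ V

Electric potential is a scalar, so the contributions from each charge add algebraically: V = Σ kqᵢ/rᵢ.
Distances from the field point to each charge: r₁ = 1.51 m, r₂ = 0.531 m, r₃ = 2.21 m, r₄ = 0.223 m.
V = k[(6.97×10⁻⁶)/(1.51) + (1.70×10⁻⁶)/(0.531) + (-6.98×10⁻⁶)/(2.21) + (8.85×10⁻⁶)/(0.223)] = 3.99×10⁵ V.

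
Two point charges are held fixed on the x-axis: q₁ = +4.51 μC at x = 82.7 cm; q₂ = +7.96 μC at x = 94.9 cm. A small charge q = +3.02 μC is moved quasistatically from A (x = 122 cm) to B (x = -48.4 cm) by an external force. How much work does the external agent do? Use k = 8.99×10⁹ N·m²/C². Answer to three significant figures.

For quasistatic motion the external work equals the change in potential energy: W_ext = qΔV = q(V_B − V_A).
At A: distances to the source charges are 0.393 m, 0.271 m; V_A = Σ kqᵢ/rᵢ = 3.67×10⁵ V.
At B: distances to the source charges are 1.31 m, 1.43 m; V_B = Σ kqᵢ/rᵢ = 8.09×10⁴ V.
ΔV = V_B − V_A = -2.86×10⁵ V.
W_ext = qΔV = (3.02×10⁻⁶ C)(-2.86×10⁵ V) = -0.865 J.

-0.865 J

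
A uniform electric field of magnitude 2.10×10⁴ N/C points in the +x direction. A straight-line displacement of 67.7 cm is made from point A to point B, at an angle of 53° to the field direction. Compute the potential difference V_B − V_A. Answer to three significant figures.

Only the component of displacement along E changes the potential: ΔV = −E·d·cosθ.
ΔV = −(2.10×10⁴ V/m)(0.677 m)cos53° = -8560 V.

-8560 V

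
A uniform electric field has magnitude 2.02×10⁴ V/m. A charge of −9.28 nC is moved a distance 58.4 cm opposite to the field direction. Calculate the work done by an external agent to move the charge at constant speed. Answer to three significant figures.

-1.09×10⁻⁴ J

The potential change for a displacement 58.4 cm opposite to the field direction is ΔV = +Ed = 1.18×10⁴ V.
W_ext = qΔV = -1.09×10⁻⁴ J.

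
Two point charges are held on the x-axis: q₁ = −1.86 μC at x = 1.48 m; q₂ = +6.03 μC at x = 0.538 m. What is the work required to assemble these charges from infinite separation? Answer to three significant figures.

The work to assemble the configuration equals its total potential energy, U = Σ kqᵢqⱼ/rᵢⱼ over all pairs.
Pair separations: r₁₂ = 0.942 m.
U = (-0.107) = -0.107 J.

-0.107 J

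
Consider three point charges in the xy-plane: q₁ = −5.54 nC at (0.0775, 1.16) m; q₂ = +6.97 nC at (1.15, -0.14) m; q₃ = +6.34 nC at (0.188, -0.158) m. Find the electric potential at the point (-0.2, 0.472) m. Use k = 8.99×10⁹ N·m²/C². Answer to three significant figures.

52.2 V

The total potential is the scalar sum of each charge's contribution, V = Σ kqᵢ/rᵢ.
Distances from the field point to each charge: r₁ = 0.742 m, r₂ = 1.48 m, r₃ = 0.740 m.
V = k[(-5.54×10⁻⁹)/(0.742) + (6.97×10⁻⁹)/(1.48) + (6.34×10⁻⁹)/(0.740)] = 52.2 V.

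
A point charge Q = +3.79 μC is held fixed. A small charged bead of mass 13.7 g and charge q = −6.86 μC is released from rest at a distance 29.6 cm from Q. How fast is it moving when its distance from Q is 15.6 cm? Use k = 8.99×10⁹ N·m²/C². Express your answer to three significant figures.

Only the electrostatic force acts, so mechanical energy is conserved: ½mv² = U₁ − U₂ = kQq(1/r₁ − 1/r₂).
U₁ − U₂ = (8.99×10⁹ N·m²/C²)(3.79×10⁻⁶ C)(-6.86×10⁻⁶ C)(1/0.296 − 1/0.156) = 0.709 J.
v = √(2·0.709/0.0137) = 10.2 m/s.

10.2 m/s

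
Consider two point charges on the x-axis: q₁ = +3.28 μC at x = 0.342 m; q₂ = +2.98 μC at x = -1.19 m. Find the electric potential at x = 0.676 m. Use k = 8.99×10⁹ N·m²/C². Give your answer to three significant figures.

Electric potential is a scalar, so the contributions from each charge add algebraically: V = Σ kqᵢ/rᵢ.
Distances from the field point to each charge: r₁ = 0.334 m, r₂ = 1.87 m.
V = k[(3.28×10⁻⁶)/(0.334) + (2.98×10⁻⁶)/(1.87)] = 1.03×10⁵ V.

1.03×10⁵ V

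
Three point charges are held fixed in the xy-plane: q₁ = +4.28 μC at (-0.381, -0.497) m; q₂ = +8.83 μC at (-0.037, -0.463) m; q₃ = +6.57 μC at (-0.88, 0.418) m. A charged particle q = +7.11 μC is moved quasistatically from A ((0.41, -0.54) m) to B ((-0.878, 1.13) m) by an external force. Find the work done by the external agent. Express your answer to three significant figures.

For quasistatic motion the external work equals the change in potential energy: W_ext = qΔV = q(V_B − V_A).
At A: distances to the source charges are 0.792 m, 0.454 m, 1.61 m; V_A = Σ kqᵢ/rᵢ = 2.60×10⁵ V.
At B: distances to the source charges are 1.70 m, 1.80 m, 0.712 m; V_B = Σ kqᵢ/rᵢ = 1.50×10⁵ V.
ΔV = V_B − V_A = -1.11×10⁵ V.
W_ext = qΔV = (7.11×10⁻⁶ C)(-1.11×10⁵ V) = -0.787 J.

-0.787 J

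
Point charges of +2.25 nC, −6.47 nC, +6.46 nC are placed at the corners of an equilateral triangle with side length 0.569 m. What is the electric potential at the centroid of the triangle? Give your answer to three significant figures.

61.3 V

Electric potential is a scalar, so the contributions from each charge add algebraically: V = Σ kqᵢ/rᵢ.
The distance from each vertex to the centroid is a/√3 = 0.329 m.
V = k[(2.25×10⁻⁹)/(0.329) + (-6.47×10⁻⁹)/(0.329) + (6.46×10⁻⁹)/(0.329)] = 61.3 V.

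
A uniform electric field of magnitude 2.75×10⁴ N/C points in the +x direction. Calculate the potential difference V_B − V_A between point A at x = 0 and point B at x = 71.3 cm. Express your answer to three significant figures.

-1.96×10⁴ V

In a uniform field, potential decreases in the direction of E: V_B − V_A = −E·Δx.
V_B − V_A = −(2.75×10⁴ V/m)(0.713 m) = -1.96×10⁴ V.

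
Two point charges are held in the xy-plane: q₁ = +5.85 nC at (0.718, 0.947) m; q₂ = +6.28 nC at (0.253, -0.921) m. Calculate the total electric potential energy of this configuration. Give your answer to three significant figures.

The assembly work is the sum of pairwise potential energies, U = Σ_{i<j} kqᵢqⱼ/rᵢⱼ.
Pair separations: r₁₂ = 1.93 m.
U = (1.72×10⁻⁷) = 1.72×10⁻⁷ J.

1.72×10⁻⁷ J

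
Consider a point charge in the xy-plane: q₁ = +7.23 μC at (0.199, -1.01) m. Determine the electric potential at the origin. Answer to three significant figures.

Electric potential is a scalar, so the contributions from each charge add algebraically: V = Σ kqᵢ/rᵢ.
Distances from the field point to each charge: r₁ = 1.03 m.
V = k[(7.23×10⁻⁶)/(1.03)] = 6.31×10⁴ V.

6.31×10⁴ V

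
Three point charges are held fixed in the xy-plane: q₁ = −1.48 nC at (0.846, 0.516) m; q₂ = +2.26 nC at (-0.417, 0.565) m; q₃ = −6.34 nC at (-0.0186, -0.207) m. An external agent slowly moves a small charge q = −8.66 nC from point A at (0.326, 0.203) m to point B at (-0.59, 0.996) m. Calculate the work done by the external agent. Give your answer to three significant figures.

-8.31×10⁻⁷ J

For quasistatic motion the external work equals the change in potential energy: W_ext = qΔV = q(V_B − V_A).
At A: distances to the source charges are 0.607 m, 0.826 m, 0.536 m; V_A = Σ kqᵢ/rᵢ = -104 V.
At B: distances to the source charges are 1.51 m, 0.464 m, 1.33 m; V_B = Σ kqᵢ/rᵢ = -7.84 V.
ΔV = V_B − V_A = 95.9 V.
W_ext = qΔV = (-8.66×10⁻⁹ C)(95.9 V) = -8.31×10⁻⁷ J.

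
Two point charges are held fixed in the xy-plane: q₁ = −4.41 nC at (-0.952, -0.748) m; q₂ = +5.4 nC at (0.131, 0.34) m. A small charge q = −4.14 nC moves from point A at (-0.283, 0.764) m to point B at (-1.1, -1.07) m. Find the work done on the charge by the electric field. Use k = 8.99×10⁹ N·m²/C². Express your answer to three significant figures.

-5.96×10⁻⁷ J

The work done by the electric force is W_field = −ΔU = −q(V_B − V_A) = q(V_A − V_B).
At A: distances to the source charges are 1.65 m, 0.593 m; V_A = Σ kqᵢ/rᵢ = 57.9 V.
At B: distances to the source charges are 0.354 m, 1.87 m; V_B = Σ kqᵢ/rᵢ = -85.9 V.
ΔV = V_B − V_A = -144 V.
W_field = −qΔV = −(-4.14×10⁻⁹ C)(-144 V) = -5.96×10⁻⁷ J.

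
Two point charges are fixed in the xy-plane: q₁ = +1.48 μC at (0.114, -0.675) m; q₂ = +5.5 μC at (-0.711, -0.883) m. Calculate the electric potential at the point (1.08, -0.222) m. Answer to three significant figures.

3.84×10⁴ V

The total potential is the scalar sum of each charge's contribution, V = Σ kqᵢ/rᵢ.
Distances from the field point to each charge: r₁ = 1.07 m, r₂ = 1.91 m.
V = k[(1.48×10⁻⁶)/(1.07) + (5.50×10⁻⁶)/(1.91)] = 3.84×10⁴ V.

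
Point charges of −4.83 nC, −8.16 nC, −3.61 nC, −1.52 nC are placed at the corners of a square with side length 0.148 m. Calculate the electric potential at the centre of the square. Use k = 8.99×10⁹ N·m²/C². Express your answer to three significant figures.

Electric potential is a scalar, so the contributions from each charge add algebraically: V = Σ kqᵢ/rᵢ.
The distance from each corner to the centre is a√2/2 = 0.105 m.
V = k[(-4.83×10⁻⁹)/(0.105) + (-8.16×10⁻⁹)/(0.105) + (-3.61×10⁻⁹)/(0.105) + (-1.52×10⁻⁹)/(0.105)] = -1560 V.

-1560 V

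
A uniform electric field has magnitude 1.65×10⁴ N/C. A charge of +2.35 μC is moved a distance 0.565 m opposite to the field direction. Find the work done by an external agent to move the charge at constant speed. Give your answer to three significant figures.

The potential change for a displacement 0.565 m opposite to the field direction is ΔV = +Ed = 9320 V.
W_ext = qΔV = 0.0219 J.

0.0219 J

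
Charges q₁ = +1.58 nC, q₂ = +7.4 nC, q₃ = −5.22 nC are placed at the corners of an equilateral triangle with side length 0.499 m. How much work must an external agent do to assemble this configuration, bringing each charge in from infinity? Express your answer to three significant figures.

-6.34×10⁻⁷ J

The assembly work is the sum of pairwise potential energies, U = Σ_{i<j} kqᵢqⱼ/rᵢⱼ.
All three pair separations equal the side length, 0.499 m.
U = (2.11×10⁻⁷) + (-1.49×10⁻⁷) + (-6.96×10⁻⁷) = -6.34×10⁻⁷ J.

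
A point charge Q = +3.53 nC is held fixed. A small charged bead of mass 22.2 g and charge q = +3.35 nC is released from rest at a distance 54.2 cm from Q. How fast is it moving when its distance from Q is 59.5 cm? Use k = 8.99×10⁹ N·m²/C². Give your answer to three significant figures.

1.25×10⁻³ m/s

Only the electrostatic force acts, so mechanical energy is conserved: ½mv² = U₁ − U₂ = kQq(1/r₁ − 1/r₂).
U₁ − U₂ = (8.99×10⁹ N·m²/C²)(3.53×10⁻⁹ C)(3.35×10⁻⁹ C)(1/0.542 − 1/0.595) = 1.75×10⁻⁸ J.
v = √(2·1.75×10⁻⁸/0.0222) = 1.25×10⁻³ m/s.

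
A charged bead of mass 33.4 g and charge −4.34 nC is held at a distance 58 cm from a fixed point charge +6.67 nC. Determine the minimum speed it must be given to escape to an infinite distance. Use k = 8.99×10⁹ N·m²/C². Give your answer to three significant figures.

5.18×10⁻³ m/s

To just escape, total mechanical energy must reach zero at infinity: ½mv²_min + U = 0, so ½mv²_min = −U = |kQq|/r.
|U| = |kQq|/r = (8.99×10⁹ N·m²/C²)(6.67×10⁻⁹)(4.34×10⁻⁹)/(0.580) = 4.49×10⁻⁷ J.
v_min = √(2|U|/m) = √(2·4.49×10⁻⁷/0.0334) = 5.18×10⁻³ m/s.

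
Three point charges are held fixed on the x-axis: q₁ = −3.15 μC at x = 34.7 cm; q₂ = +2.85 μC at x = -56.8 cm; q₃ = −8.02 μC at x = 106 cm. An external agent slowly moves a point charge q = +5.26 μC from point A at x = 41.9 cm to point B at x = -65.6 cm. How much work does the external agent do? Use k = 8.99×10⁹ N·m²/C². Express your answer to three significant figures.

For quasistatic motion the external work equals the change in potential energy: W_ext = qΔV = q(V_B − V_A).
At A: distances to the source charges are 0.0720 m, 0.987 m, 0.641 m; V_A = Σ kqᵢ/rᵢ = -4.80×10⁵ V.
At B: distances to the source charges are 1.00 m, 0.0880 m, 1.72 m; V_B = Σ kqᵢ/rᵢ = 2.21×10⁵ V.
ΔV = V_B − V_A = 7.01×10⁵ V.
W_ext = qΔV = (5.26×10⁻⁶ C)(7.01×10⁵ V) = 3.69 J.

3.69 J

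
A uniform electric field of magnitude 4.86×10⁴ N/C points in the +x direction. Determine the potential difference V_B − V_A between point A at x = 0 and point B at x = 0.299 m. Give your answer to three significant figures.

-1.45×10⁴ V

In a uniform field, potential decreases in the direction of E: V_B − V_A = −E·Δx.
V_B − V_A = −(4.86×10⁴ V/m)(0.299 m) = -1.45×10⁴ V.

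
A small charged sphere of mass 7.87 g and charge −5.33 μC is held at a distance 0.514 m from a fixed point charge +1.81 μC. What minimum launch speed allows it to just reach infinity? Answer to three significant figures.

6.55 m/s

To just escape, total mechanical energy must reach zero at infinity: ½mv²_min + U = 0, so ½mv²_min = −U = |kQq|/r.
|U| = |kQq|/r = (8.99×10⁹ N·m²/C²)(1.81×10⁻⁶)(5.33×10⁻⁶)/(0.514) = 0.169 J.
v_min = √(2|U|/m) = √(2·0.169/7.87×10⁻³) = 6.55 m/s.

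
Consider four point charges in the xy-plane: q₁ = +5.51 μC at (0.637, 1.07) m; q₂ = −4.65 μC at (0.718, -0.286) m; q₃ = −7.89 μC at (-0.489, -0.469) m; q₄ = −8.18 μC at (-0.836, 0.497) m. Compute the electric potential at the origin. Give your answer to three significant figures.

-1.95×10⁵ V

The total potential is the scalar sum of each charge's contribution, V = Σ kqᵢ/rᵢ.
Distances from the field point to each charge: r₁ = 1.25 m, r₂ = 0.773 m, r₃ = 0.678 m, r₄ = 0.973 m.
V = k[(5.51×10⁻⁶)/(1.25) + (-4.65×10⁻⁶)/(0.773) + (-7.89×10⁻⁶)/(0.678) + (-8.18×10⁻⁶)/(0.973)] = -1.95×10⁵ V.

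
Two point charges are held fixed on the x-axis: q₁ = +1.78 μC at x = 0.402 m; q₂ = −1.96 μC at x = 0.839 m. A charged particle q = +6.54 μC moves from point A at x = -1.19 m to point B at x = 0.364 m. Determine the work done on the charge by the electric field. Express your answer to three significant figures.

-2.50 J

The work done by the electric force is W_field = −ΔU = −q(V_B − V_A) = q(V_A − V_B).
At A: distances to the source charges are 1.59 m, 2.03 m; V_A = Σ kqᵢ/rᵢ = 1370 V.
At B: distances to the source charges are 0.0380 m, 0.475 m; V_B = Σ kqᵢ/rᵢ = 3.84×10⁵ V.
ΔV = V_B − V_A = 3.83×10⁵ V.
W_field = −qΔV = −(6.54×10⁻⁶ C)(3.83×10⁵ V) = -2.50 J.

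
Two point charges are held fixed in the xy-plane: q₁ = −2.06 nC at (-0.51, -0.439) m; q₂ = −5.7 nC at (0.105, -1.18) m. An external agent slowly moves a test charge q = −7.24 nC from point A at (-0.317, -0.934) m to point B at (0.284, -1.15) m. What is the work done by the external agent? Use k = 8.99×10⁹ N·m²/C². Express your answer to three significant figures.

1.16×10⁻⁶ J

For quasistatic motion the external work equals the change in potential energy: W_ext = qΔV = q(V_B − V_A).
At A: distances to the source charges are 0.531 m, 0.488 m; V_A = Σ kqᵢ/rᵢ = -140 V.
At B: distances to the source charges are 1.07 m, 0.181 m; V_B = Σ kqᵢ/rᵢ = -300 V.
ΔV = V_B − V_A = -160 V.
W_ext = qΔV = (-7.24×10⁻⁹ C)(-160 V) = 1.16×10⁻⁶ J.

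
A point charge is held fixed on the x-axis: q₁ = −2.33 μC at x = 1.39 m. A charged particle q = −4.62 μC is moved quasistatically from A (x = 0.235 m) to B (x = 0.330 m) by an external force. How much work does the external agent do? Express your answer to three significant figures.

7.51×10⁻³ J

For quasistatic motion the external work equals the change in potential energy: W_ext = qΔV = q(V_B − V_A).
At A: distance to the source charge is 1.15 m; V_A = kq₁/r = -1.81×10⁴ V.
At B: distance to the source charge is 1.06 m; V_B = kq₁/r = -1.98×10⁴ V.
ΔV = V_B − V_A = -1630 V.
W_ext = qΔV = (-4.62×10⁻⁶ C)(-1630 V) = 7.51×10⁻³ J.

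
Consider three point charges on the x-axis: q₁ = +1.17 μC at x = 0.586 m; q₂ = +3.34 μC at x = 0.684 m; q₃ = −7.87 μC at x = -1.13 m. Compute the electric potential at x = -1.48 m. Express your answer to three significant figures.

-1.83×10⁵ V

The total potential is the scalar sum of each charge's contribution, V = Σ kqᵢ/rᵢ.
Distances from the field point to each charge: r₁ = 2.07 m, r₂ = 2.16 m, r₃ = 0.350 m.
V = k[(1.17×10⁻⁶)/(2.07) + (3.34×10⁻⁶)/(2.16) + (-7.87×10⁻⁶)/(0.350)] = -1.83×10⁵ V.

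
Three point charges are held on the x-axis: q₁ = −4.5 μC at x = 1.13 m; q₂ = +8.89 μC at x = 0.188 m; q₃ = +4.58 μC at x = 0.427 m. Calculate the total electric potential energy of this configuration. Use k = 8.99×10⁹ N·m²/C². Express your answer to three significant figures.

0.886 J

The work to assemble the configuration equals its total potential energy, U = Σ kqᵢqⱼ/rᵢⱼ over all pairs.
Pair separations: r₁₂ = 0.942 m, r₁₃ = 0.703 m, r₂₃ = 0.239 m.
U = (-0.382) + (-0.264) + (1.53) = 0.886 J.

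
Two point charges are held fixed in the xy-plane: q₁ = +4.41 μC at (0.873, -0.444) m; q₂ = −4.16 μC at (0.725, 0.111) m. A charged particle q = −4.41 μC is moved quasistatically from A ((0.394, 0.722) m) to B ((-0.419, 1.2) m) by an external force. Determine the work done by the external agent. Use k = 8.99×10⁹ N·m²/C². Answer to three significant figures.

For quasistatic motion the external work equals the change in potential energy: W_ext = qΔV = q(V_B − V_A).
At A: distances to the source charges are 1.26 m, 0.695 m; V_A = Σ kqᵢ/rᵢ = -2.24×10⁴ V.
At B: distances to the source charges are 2.09 m, 1.58 m; V_B = Σ kqᵢ/rᵢ = -4720 V.
ΔV = V_B − V_A = 1.77×10⁴ V.
W_ext = qΔV = (-4.41×10⁻⁶ C)(1.77×10⁴ V) = -0.0778 J.

-0.0778 J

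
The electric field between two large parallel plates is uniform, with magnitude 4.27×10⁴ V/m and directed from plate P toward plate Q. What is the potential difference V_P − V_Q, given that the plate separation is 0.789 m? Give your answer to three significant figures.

3.37×10⁴ V

In a uniform field, potential decreases in the direction of E: ΔV = −E·d for a displacement d parallel to E.
Going from Q to P is a displacement of 0.789 m opposite to the field, so V_P − V_Q = +Ed = 3.37×10⁴ V.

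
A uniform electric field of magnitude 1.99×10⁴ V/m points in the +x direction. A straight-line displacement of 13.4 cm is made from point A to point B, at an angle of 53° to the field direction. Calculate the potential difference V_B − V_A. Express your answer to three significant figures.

-1600 V

Only the component of displacement along E changes the potential: ΔV = −E·d·cosθ.
ΔV = −(1.99×10⁴ V/m)(0.134 m)cos53° = -1600 V.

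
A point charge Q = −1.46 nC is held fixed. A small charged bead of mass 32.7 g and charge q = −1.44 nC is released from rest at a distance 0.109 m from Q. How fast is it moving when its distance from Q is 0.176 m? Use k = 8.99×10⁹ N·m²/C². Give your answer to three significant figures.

2.01×10⁻³ m/s

Only the electrostatic force acts, so mechanical energy is conserved: ½mv² = U₁ − U₂ = kQq(1/r₁ − 1/r₂).
U₁ − U₂ = (8.99×10⁹ N·m²/C²)(-1.46×10⁻⁹ C)(-1.44×10⁻⁹ C)(1/0.109 − 1/0.176) = 6.60×10⁻⁸ J.
v = √(2·6.60×10⁻⁸/0.0327) = 2.01×10⁻³ m/s.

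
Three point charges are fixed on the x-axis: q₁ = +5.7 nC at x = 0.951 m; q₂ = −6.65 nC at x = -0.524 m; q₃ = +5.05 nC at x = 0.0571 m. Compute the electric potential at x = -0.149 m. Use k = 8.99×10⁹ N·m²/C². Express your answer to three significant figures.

107 V

Electric potential is a scalar, so the contributions from each charge add algebraically: V = Σ kqᵢ/rᵢ.
Distances from the field point to each charge: r₁ = 1.10 m, r₂ = 0.375 m, r₃ = 0.206 m.
V = k[(5.70×10⁻⁹)/(1.10) + (-6.65×10⁻⁹)/(0.375) + (5.05×10⁻⁹)/(0.206)] = 107 V.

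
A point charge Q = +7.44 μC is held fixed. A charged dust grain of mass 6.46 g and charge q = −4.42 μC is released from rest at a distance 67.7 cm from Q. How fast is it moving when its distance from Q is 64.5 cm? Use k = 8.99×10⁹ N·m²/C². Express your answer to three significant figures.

Only the electrostatic force acts, so mechanical energy is conserved: ½mv² = U₁ − U₂ = kQq(1/r₁ − 1/r₂).
U₁ − U₂ = (8.99×10⁹ N·m²/C²)(7.44×10⁻⁶ C)(-4.42×10⁻⁶ C)(1/0.677 − 1/0.645) = 0.0217 J.
v = √(2·0.0217/6.46×10⁻³) = 2.59 m/s.

2.59 m/s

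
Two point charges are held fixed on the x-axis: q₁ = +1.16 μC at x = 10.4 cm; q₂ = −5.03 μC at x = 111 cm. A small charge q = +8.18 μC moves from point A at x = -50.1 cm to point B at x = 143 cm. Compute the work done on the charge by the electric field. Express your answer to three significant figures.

1.00 J

The work done by the electric force is W_field = −ΔU = −q(V_B − V_A) = q(V_A − V_B).
At A: distances to the source charges are 0.605 m, 1.61 m; V_A = Σ kqᵢ/rᵢ = -1.08×10⁴ V.
At B: distances to the source charges are 1.33 m, 0.320 m; V_B = Σ kqᵢ/rᵢ = -1.33×10⁵ V.
ΔV = V_B − V_A = -1.23×10⁵ V.
W_field = −qΔV = −(8.18×10⁻⁶ C)(-1.23×10⁵ V) = 1.00 J.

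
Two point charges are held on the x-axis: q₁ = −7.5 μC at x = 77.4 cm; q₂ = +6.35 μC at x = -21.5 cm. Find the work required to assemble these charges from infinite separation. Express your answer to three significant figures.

-0.433 J

The assembly work is the sum of pairwise potential energies, U = Σ_{i<j} kqᵢqⱼ/rᵢⱼ.
Pair separations: r₁₂ = 0.989 m.
U = (-0.433) = -0.433 J.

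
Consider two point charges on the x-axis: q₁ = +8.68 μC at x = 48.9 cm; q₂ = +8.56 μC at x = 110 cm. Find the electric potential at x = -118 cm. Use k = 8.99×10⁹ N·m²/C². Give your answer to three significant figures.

The total potential is the scalar sum of each charge's contribution, V = Σ kqᵢ/rᵢ.
Distances from the field point to each charge: r₁ = 1.67 m, r₂ = 2.28 m.
V = k[(8.68×10⁻⁶)/(1.67) + (8.56×10⁻⁶)/(2.28)] = 8.05×10⁴ V.

8.05×10⁴ V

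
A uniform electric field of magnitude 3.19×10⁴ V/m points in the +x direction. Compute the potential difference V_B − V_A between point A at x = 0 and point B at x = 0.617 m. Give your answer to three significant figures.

-1.97×10⁴ V

In a uniform field, potential decreases in the direction of E: V_B − V_A = −E·Δx.
V_B − V_A = −(3.19×10⁴ V/m)(0.617 m) = -1.97×10⁴ V.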